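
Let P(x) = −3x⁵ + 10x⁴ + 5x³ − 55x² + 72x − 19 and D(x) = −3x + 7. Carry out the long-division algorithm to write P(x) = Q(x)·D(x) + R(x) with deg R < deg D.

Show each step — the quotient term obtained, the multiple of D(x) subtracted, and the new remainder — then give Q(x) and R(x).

Step 1: lead(−3x⁵ + 10x⁴ + 5x³ − 55x² + 72x − 19) ÷ lead(D) = −3x⁵ ÷ −3x = x⁴. Subtract (x⁴)·D = −3x⁵ + 7x⁴. Remainder: 3x⁴ + 5x³ − 55x² + 72x − 19.
Step 2: lead(3x⁴ + 5x³ − 55x² + 72x − 19) ÷ lead(D) = 3x⁴ ÷ −3x = −x³. Subtract (−x³)·D = 3x⁴ − 7x³. Remainder: 12x³ − 55x² + 72x − 19.
Step 3: lead(12x³ − 55x² + 72x − 19) ÷ lead(D) = 12x³ ÷ −3x = −4x². Subtract (−4x²)·D = 12x³ − 28x². Remainder: −27x² + 72x − 19.
Step 4: lead(−27x² + 72x − 19) ÷ lead(D) = −27x² ÷ −3x = 9x. Subtract (9x)·D = −27x² + 63x. Remainder: 9x − 19.
Step 5: lead(9x − 19) ÷ lead(D) = 9x ÷ −3x = −3. Subtract (−3)·D = 9x − 21. Remainder: 2.

Q(x) = x⁴ − x³ − 4x² + 9x − 3; R(x) = 2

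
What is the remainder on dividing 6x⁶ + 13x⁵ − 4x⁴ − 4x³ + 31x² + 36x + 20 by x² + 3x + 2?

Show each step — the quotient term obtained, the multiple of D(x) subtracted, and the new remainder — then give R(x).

Step 1: lead(6x⁶ + 13x⁵ − 4x⁴ − 4x³ + 31x² + 36x + 20) ÷ lead(D) = 6x⁶ ÷ x² = 6x⁴. Subtract (6x⁴)·D = 6x⁶ + 18x⁵ + 12x⁴. Remainder: −5x⁵ − 16x⁴ − 4x³ + 31x² + 36x + 20.
Step 2: lead(−5x⁵ − 16x⁴ − 4x³ + 31x² + 36x + 20) ÷ lead(D) = −5x⁵ ÷ x² = −5x³. Subtract (−5x³)·D = −5x⁵ − 15x⁴ − 10x³. Remainder: −x⁴ + 6x³ + 31x² + 36x + 20.
Step 3: lead(−x⁴ + 6x³ + 31x² + 36x + 20) ÷ lead(D) = −x⁴ ÷ x² = −x². Subtract (−x²)·D = −x⁴ − 3x³ − 2x². Remainder: 9x³ + 33x² + 36x + 20.
Step 4: lead(9x³ + 33x² + 36x + 20) ÷ lead(D) = 9x³ ÷ x² = 9x. Subtract (9x)·D = 9x³ + 27x² + 18x. Remainder: 6x² + 18x + 20.
Step 5: lead(6x² + 18x + 20) ÷ lead(D) = 6x² ÷ x² = 6. Subtract (6)·D = 6x² + 18x + 12. Remainder: 8.

R(x) = 8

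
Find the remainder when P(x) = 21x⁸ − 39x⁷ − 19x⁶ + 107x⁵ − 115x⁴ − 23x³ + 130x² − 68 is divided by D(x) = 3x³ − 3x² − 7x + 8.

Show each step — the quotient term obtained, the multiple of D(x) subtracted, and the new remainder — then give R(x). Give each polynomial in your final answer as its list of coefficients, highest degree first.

R = [8, -8, -4]

Step 1: lead(21x⁸ − 39x⁷ − 19x⁶ + 107x⁵ − 115x⁴ − 23x³ + 130x² − 68) ÷ lead(D) = 21x⁸ ÷ 3x³ = 7x⁵. Subtract (7x⁵)·D = 21x⁸ − 21x⁷ − 49x⁶ + 56x⁵. Remainder: −18x⁷ + 30x⁶ + 51x⁵ − 115x⁴ − 23x³ + 130x² − 68.
Step 2: lead(−18x⁷ + 30x⁶ + 51x⁵ − 115x⁴ − 23x³ + 130x² − 68) ÷ lead(D) = −18x⁷ ÷ 3x³ = −6x⁴. Subtract (−6x⁴)·D = −18x⁷ + 18x⁶ + 42x⁵ − 48x⁴. Remainder: 12x⁶ + 9x⁵ − 67x⁴ − 23x³ + 130x² − 68.
Step 3: lead(12x⁶ + 9x⁵ − 67x⁴ − 23x³ + 130x² − 68) ÷ lead(D) = 12x⁶ ÷ 3x³ = 4x³. Subtract (4x³)·D = 12x⁶ − 12x⁵ − 28x⁴ + 32x³. Remainder: 21x⁵ − 39x⁴ − 55x³ + 130x² − 68.
Step 4: lead(21x⁵ − 39x⁴ − 55x³ + 130x² − 68) ÷ lead(D) = 21x⁵ ÷ 3x³ = 7x². Subtract (7x²)·D = 21x⁵ − 21x⁴ − 49x³ + 56x². Remainder: −18x⁴ − 6x³ + 74x² − 68.
Step 5: lead(−18x⁴ − 6x³ + 74x² − 68) ÷ lead(D) = −18x⁴ ÷ 3x³ = −6x. Subtract (−6x)·D = −18x⁴ + 18x³ + 42x² − 48x. Remainder: −24x³ + 32x² + 48x − 68.
Step 6: lead(−24x³ + 32x² + 48x − 68) ÷ lead(D) = −24x³ ÷ 3x³ = −8. Subtract (−8)·D = −24x³ + 24x² + 56x − 64. Remainder: 8x² − 8x − 4.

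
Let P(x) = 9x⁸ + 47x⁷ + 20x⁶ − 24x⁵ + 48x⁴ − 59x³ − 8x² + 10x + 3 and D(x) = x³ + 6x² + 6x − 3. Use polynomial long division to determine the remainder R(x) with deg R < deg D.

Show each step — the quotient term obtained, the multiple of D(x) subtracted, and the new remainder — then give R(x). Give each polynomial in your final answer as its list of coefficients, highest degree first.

R = [-5, -5, 6]

Step 1: lead(9x⁸ + 47x⁷ + 20x⁶ − 24x⁵ + 48x⁴ − 59x³ − 8x² + 10x + 3) ÷ lead(D) = 9x⁸ ÷ x³ = 9x⁵. Subtract (9x⁵)·D = 9x⁸ + 54x⁷ + 54x⁶ − 27x⁵. Remainder: −7x⁷ − 34x⁶ + 3x⁵ + 48x⁴ − 59x³ − 8x² + 10x + 3.
Step 2: lead(−7x⁷ − 34x⁶ + 3x⁵ + 48x⁴ − 59x³ − 8x² + 10x + 3) ÷ lead(D) = −7x⁷ ÷ x³ = −7x⁴. Subtract (−7x⁴)·D = −7x⁷ − 42x⁶ − 42x⁵ + 21x⁴. Remainder: 8x⁶ + 45x⁵ + 27x⁴ − 59x³ − 8x² + 10x + 3.
Step 3: lead(8x⁶ + 45x⁵ + 27x⁴ − 59x³ − 8x² + 10x + 3) ÷ lead(D) = 8x⁶ ÷ x³ = 8x³. Subtract (8x³)·D = 8x⁶ + 48x⁵ + 48x⁴ − 24x³. Remainder: −3x⁵ − 21x⁴ − 35x³ − 8x² + 10x + 3.
Step 4: lead(−3x⁵ − 21x⁴ − 35x³ − 8x² + 10x + 3) ÷ lead(D) = −3x⁵ ÷ x³ = −3x². Subtract (−3x²)·D = −3x⁵ − 18x⁴ − 18x³ + 9x². Remainder: −3x⁴ − 17x³ − 17x² + 10x + 3.
Step 5: lead(−3x⁴ − 17x³ − 17x² + 10x + 3) ÷ lead(D) = −3x⁴ ÷ x³ = −3x. Subtract (−3x)·D = −3x⁴ − 18x³ − 18x² + 9x. Remainder: x³ + x² + x + 3.
Step 6: lead(x³ + x² + x + 3) ÷ lead(D) = x³ ÷ x³ = 1. Subtract (1)·D = x³ + 6x² + 6x − 3. Remainder: −5x² − 5x + 6.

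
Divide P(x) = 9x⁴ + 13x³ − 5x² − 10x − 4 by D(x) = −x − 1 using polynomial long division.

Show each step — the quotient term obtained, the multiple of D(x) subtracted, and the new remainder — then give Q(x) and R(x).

Q(x) = −9x³ − 4x² + 9x + 1; R(x) = −3

Step 1: lead(9x⁴ + 13x³ − 5x² − 10x − 4) ÷ lead(D) = 9x⁴ ÷ −x = −9x³. Subtract (−9x³)·D = 9x⁴ + 9x³. Remainder: 4x³ − 5x² − 10x − 4.
Step 2: lead(4x³ − 5x² − 10x − 4) ÷ lead(D) = 4x³ ÷ −x = −4x². Subtract (−4x²)·D = 4x³ + 4x². Remainder: −9x² − 10x − 4.
Step 3: lead(−9x² − 10x − 4) ÷ lead(D) = −9x² ÷ −x = 9x. Subtract (9x)·D = −9x² − 9x. Remainder: −x − 4.
Step 4: lead(−x − 4) ÷ lead(D) = −x ÷ −x = 1. Subtract (1)·D = −x − 1. Remainder: −3.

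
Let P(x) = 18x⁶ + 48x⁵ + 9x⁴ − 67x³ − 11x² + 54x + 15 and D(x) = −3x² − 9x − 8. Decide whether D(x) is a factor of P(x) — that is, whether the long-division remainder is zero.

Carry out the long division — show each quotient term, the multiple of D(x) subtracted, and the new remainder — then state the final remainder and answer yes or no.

R(x) = −5x − 9, so D(x) is not a factor of P(x). no

Step 1: lead(18x⁶ + 48x⁵ + 9x⁴ − 67x³ − 11x² + 54x + 15) ÷ lead(D) = 18x⁶ ÷ −3x² = −6x⁴. Subtract (−6x⁴)·D = 18x⁶ + 54x⁵ + 48x⁴. Remainder: −6x⁵ − 39x⁴ − 67x³ − 11x² + 54x + 15.
Step 2: lead(−6x⁵ − 39x⁴ − 67x³ − 11x² + 54x + 15) ÷ lead(D) = −6x⁵ ÷ −3x² = 2x³. Subtract (2x³)·D = −6x⁵ − 18x⁴ − 16x³. Remainder: −21x⁴ − 51x³ − 11x² + 54x + 15.
Step 3: lead(−21x⁴ − 51x³ − 11x² + 54x + 15) ÷ lead(D) = −21x⁴ ÷ −3x² = 7x². Subtract (7x²)·D = −21x⁴ − 63x³ − 56x². Remainder: 12x³ + 45x² + 54x + 15.
Step 4: lead(12x³ + 45x² + 54x + 15) ÷ lead(D) = 12x³ ÷ −3x² = −4x. Subtract (−4x)·D = 12x³ + 36x² + 32x. Remainder: 9x² + 22x + 15.
Step 5: lead(9x² + 22x + 15) ÷ lead(D) = 9x² ÷ −3x² = −3. Subtract (−3)·D = 9x² + 27x + 24. Remainder: −5x − 9.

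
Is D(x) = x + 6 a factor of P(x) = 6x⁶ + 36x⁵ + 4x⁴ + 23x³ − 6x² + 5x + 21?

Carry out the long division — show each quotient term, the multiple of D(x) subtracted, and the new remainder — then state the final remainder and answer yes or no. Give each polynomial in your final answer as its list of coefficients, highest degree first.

Step 1: lead(6x⁶ + 36x⁵ + 4x⁴ + 23x³ − 6x² + 5x + 21) ÷ lead(D) = 6x⁶ ÷ x = 6x⁵. Subtract (6x⁵)·D = 6x⁶ + 36x⁵. Remainder: 4x⁴ + 23x³ − 6x² + 5x + 21.
Step 2: lead(4x⁴ + 23x³ − 6x² + 5x + 21) ÷ lead(D) = 4x⁴ ÷ x = 4x³. Subtract (4x³)·D = 4x⁴ + 24x³. Remainder: −x³ − 6x² + 5x + 21.
Step 3: lead(−x³ − 6x² + 5x + 21) ÷ lead(D) = −x³ ÷ x = −x². Subtract (−x²)·D = −x³ − 6x². Remainder: 5x + 21.
Step 4: lead(5x + 21) ÷ lead(D) = 5x ÷ x = 5. Subtract (5)·D = 5x + 30. Remainder: −9.

R = [-9], so D(x) is not a factor of P(x). no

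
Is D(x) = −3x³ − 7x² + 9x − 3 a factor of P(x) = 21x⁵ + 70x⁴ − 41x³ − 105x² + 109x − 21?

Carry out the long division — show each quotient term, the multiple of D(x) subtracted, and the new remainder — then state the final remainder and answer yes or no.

Step 1: lead(21x⁵ + 70x⁴ − 41x³ − 105x² + 109x − 21) ÷ lead(D) = 21x⁵ ÷ −3x³ = −7x². Subtract (−7x²)·D = 21x⁵ + 49x⁴ − 63x³ + 21x². Remainder: 21x⁴ + 22x³ − 126x² + 109x − 21.
Step 2: lead(21x⁴ + 22x³ − 126x² + 109x − 21) ÷ lead(D) = 21x⁴ ÷ −3x³ = −7x. Subtract (−7x)·D = 21x⁴ + 49x³ − 63x² + 21x. Remainder: −27x³ − 63x² + 88x − 21.
Step 3: lead(−27x³ − 63x² + 88x − 21) ÷ lead(D) = −27x³ ÷ −3x³ = 9. Subtract (9)·D = −27x³ − 63x² + 81x − 27. Remainder: 7x + 6.

R(x) = 7x + 6, so D(x) is not a factor of P(x). no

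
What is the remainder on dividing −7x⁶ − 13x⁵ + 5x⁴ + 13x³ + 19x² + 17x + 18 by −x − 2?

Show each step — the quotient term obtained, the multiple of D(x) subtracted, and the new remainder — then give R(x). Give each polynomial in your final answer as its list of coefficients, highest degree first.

R = [4]

Step 1: lead(−7x⁶ − 13x⁵ + 5x⁴ + 13x³ + 19x² + 17x + 18) ÷ lead(D) = −7x⁶ ÷ −x = 7x⁵. Subtract (7x⁵)·D = −7x⁶ − 14x⁵. Remainder: x⁵ + 5x⁴ + 13x³ + 19x² + 17x + 18.
Step 2: lead(x⁵ + 5x⁴ + 13x³ + 19x² + 17x + 18) ÷ lead(D) = x⁵ ÷ −x = −x⁴. Subtract (−x⁴)·D = x⁵ + 2x⁴. Remainder: 3x⁴ + 13x³ + 19x² + 17x + 18.
Step 3: lead(3x⁴ + 13x³ + 19x² + 17x + 18) ÷ lead(D) = 3x⁴ ÷ −x = −3x³. Subtract (−3x³)·D = 3x⁴ + 6x³. Remainder: 7x³ + 19x² + 17x + 18.
Step 4: lead(7x³ + 19x² + 17x + 18) ÷ lead(D) = 7x³ ÷ −x = −7x². Subtract (−7x²)·D = 7x³ + 14x². Remainder: 5x² + 17x + 18.
Step 5: lead(5x² + 17x + 18) ÷ lead(D) = 5x² ÷ −x = −5x. Subtract (−5x)·D = 5x² + 10x. Remainder: 7x + 18.
Step 6: lead(7x + 18) ÷ lead(D) = 7x ÷ −x = −7. Subtract (−7)·D = 7x + 14. Remainder: 4.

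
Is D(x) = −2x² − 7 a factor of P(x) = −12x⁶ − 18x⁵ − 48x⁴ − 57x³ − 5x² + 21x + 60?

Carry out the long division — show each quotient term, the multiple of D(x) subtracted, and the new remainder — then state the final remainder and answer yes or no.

Step 1: lead(−12x⁶ − 18x⁵ − 48x⁴ − 57x³ − 5x² + 21x + 60) ÷ lead(D) = −12x⁶ ÷ −2x² = 6x⁴. Subtract (6x⁴)·D = −12x⁶ − 42x⁴. Remainder: −18x⁵ − 6x⁴ − 57x³ − 5x² + 21x + 60.
Step 2: lead(−18x⁵ − 6x⁴ − 57x³ − 5x² + 21x + 60) ÷ lead(D) = −18x⁵ ÷ −2x² = 9x³. Subtract (9x³)·D = −18x⁵ − 63x³. Remainder: −6x⁴ + 6x³ − 5x² + 21x + 60.
Step 3: lead(−6x⁴ + 6x³ − 5x² + 21x + 60) ÷ lead(D) = −6x⁴ ÷ −2x² = 3x². Subtract (3x²)·D = −6x⁴ − 21x². Remainder: 6x³ + 16x² + 21x + 60.
Step 4: lead(6x³ + 16x² + 21x + 60) ÷ lead(D) = 6x³ ÷ −2x² = −3x. Subtract (−3x)·D = 6x³ + 21x. Remainder: 16x² + 60.
Step 5: lead(16x² + 60) ÷ lead(D) = 16x² ÷ −2x² = −8. Subtract (−8)·D = 16x² + 56. Remainder: 4.

R(x) = 4, so D(x) is not a factor of P(x). no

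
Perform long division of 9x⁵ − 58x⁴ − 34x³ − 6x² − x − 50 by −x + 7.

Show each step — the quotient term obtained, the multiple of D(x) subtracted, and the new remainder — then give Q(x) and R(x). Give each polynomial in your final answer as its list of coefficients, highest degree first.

Q = [-9, -5, -1, -1, -6]; R = [-8]

Step 1: lead(9x⁵ − 58x⁴ − 34x³ − 6x² − x − 50) ÷ lead(D) = 9x⁵ ÷ −x = −9x⁴. Subtract (−9x⁴)·D = 9x⁵ − 63x⁴. Remainder: 5x⁴ − 34x³ − 6x² − x − 50.
Step 2: lead(5x⁴ − 34x³ − 6x² − x − 50) ÷ lead(D) = 5x⁴ ÷ −x = −5x³. Subtract (−5x³)·D = 5x⁴ − 35x³. Remainder: x³ − 6x² − x − 50.
Step 3: lead(x³ − 6x² − x − 50) ÷ lead(D) = x³ ÷ −x = −x². Subtract (−x²)·D = x³ − 7x². Remainder: x² − x − 50.
Step 4: lead(x² − x − 50) ÷ lead(D) = x² ÷ −x = −x. Subtract (−x)·D = x² − 7x. Remainder: 6x − 50.
Step 5: lead(6x − 50) ÷ lead(D) = 6x ÷ −x = −6. Subtract (−6)·D = 6x − 42. Remainder: −8.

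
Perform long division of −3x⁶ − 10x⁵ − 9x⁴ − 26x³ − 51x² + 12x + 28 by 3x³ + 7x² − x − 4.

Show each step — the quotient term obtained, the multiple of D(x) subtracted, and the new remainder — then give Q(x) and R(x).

Q(x) = −x³ − x² − x − 8; R(x) = −4

Step 1: lead(−3x⁶ − 10x⁵ − 9x⁴ − 26x³ − 51x² + 12x + 28) ÷ lead(D) = −3x⁶ ÷ 3x³ = −x³. Subtract (−x³)·D = −3x⁶ − 7x⁵ + x⁴ + 4x³. Remainder: −3x⁵ − 10x⁴ − 30x³ − 51x² + 12x + 28.
Step 2: lead(−3x⁵ − 10x⁴ − 30x³ − 51x² + 12x + 28) ÷ lead(D) = −3x⁵ ÷ 3x³ = −x². Subtract (−x²)·D = −3x⁵ − 7x⁴ + x³ + 4x². Remainder: −3x⁴ − 31x³ − 55x² + 12x + 28.
Step 3: lead(−3x⁴ − 31x³ − 55x² + 12x + 28) ÷ lead(D) = −3x⁴ ÷ 3x³ = −x. Subtract (−x)·D = −3x⁴ − 7x³ + x² + 4x. Remainder: −24x³ − 56x² + 8x + 28.
Step 4: lead(−24x³ − 56x² + 8x + 28) ÷ lead(D) = −24x³ ÷ 3x³ = −8. Subtract (−8)·D = −24x³ − 56x² + 8x + 32. Remainder: −4.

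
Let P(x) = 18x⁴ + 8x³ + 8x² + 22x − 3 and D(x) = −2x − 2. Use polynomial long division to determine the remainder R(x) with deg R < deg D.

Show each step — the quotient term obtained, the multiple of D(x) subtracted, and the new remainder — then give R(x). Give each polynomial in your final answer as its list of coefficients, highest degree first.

R = [-7]

Step 1: lead(18x⁴ + 8x³ + 8x² + 22x − 3) ÷ lead(D) = 18x⁴ ÷ −2x = −9x³. Subtract (−9x³)·D = 18x⁴ + 18x³. Remainder: −10x³ + 8x² + 22x − 3.
Step 2: lead(−10x³ + 8x² + 22x − 3) ÷ lead(D) = −10x³ ÷ −2x = 5x². Subtract (5x²)·D = −10x³ − 10x². Remainder: 18x² + 22x − 3.
Step 3: lead(18x² + 22x − 3) ÷ lead(D) = 18x² ÷ −2x = −9x. Subtract (−9x)·D = 18x² + 18x. Remainder: 4x − 3.
Step 4: lead(4x − 3) ÷ lead(D) = 4x ÷ −2x = −2. Subtract (−2)·D = 4x + 4. Remainder: −7.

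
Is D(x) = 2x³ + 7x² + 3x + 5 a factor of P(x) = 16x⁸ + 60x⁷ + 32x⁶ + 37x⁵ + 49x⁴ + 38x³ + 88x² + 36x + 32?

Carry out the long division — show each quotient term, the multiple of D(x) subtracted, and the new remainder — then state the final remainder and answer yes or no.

R(x) = −3, so D(x) is not a factor of P(x). no

Step 1: lead(16x⁸ + 60x⁷ + 32x⁶ + 37x⁵ + 49x⁴ + 38x³ + 88x² + 36x + 32) ÷ lead(D) = 16x⁸ ÷ 2x³ = 8x⁵. Subtract (8x⁵)·D = 16x⁸ + 56x⁷ + 24x⁶ + 40x⁵. Remainder: 4x⁷ + 8x⁶ − 3x⁵ + 49x⁴ + 38x³ + 88x² + 36x + 32.
Step 2: lead(4x⁷ + 8x⁶ − 3x⁵ + 49x⁴ + 38x³ + 88x² + 36x + 32) ÷ lead(D) = 4x⁷ ÷ 2x³ = 2x⁴. Subtract (2x⁴)·D = 4x⁷ + 14x⁶ + 6x⁵ + 10x⁴. Remainder: −6x⁶ − 9x⁵ + 39x⁴ + 38x³ + 88x² + 36x + 32.
Step 3: lead(−6x⁶ − 9x⁵ + 39x⁴ + 38x³ + 88x² + 36x + 32) ÷ lead(D) = −6x⁶ ÷ 2x³ = −3x³. Subtract (−3x³)·D = −6x⁶ − 21x⁵ − 9x⁴ − 15x³. Remainder: 12x⁵ + 48x⁴ + 53x³ + 88x² + 36x + 32.
Step 4: lead(12x⁵ + 48x⁴ + 53x³ + 88x² + 36x + 32) ÷ lead(D) = 12x⁵ ÷ 2x³ = 6x². Subtract (6x²)·D = 12x⁵ + 42x⁴ + 18x³ + 30x². Remainder: 6x⁴ + 35x³ + 58x² + 36x + 32.
Step 5: lead(6x⁴ + 35x³ + 58x² + 36x + 32) ÷ lead(D) = 6x⁴ ÷ 2x³ = 3x. Subtract (3x)·D = 6x⁴ + 21x³ + 9x² + 15x. Remainder: 14x³ + 49x² + 21x + 32.
Step 6: lead(14x³ + 49x² + 21x + 32) ÷ lead(D) = 14x³ ÷ 2x³ = 7. Subtract (7)·D = 14x³ + 49x² + 21x + 35. Remainder: −3.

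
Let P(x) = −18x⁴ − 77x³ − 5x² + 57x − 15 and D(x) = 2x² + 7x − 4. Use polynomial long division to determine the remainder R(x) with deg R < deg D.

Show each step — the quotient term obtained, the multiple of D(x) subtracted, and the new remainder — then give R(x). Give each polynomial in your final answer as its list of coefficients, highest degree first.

R = [1, 1]

Step 1: lead(−18x⁴ − 77x³ − 5x² + 57x − 15) ÷ lead(D) = −18x⁴ ÷ 2x² = −9x². Subtract (−9x²)·D = −18x⁴ − 63x³ + 36x². Remainder: −14x³ − 41x² + 57x − 15.
Step 2: lead(−14x³ − 41x² + 57x − 15) ÷ lead(D) = −14x³ ÷ 2x² = −7x. Subtract (−7x)·D = −14x³ − 49x² + 28x. Remainder: 8x² + 29x − 15.
Step 3: lead(8x² + 29x − 15) ÷ lead(D) = 8x² ÷ 2x² = 4. Subtract (4)·D = 8x² + 28x − 16. Remainder: x + 1.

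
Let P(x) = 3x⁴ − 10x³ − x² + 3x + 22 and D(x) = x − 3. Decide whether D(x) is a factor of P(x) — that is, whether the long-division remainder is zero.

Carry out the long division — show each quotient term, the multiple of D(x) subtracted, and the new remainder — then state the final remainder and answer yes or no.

R(x) = −5, so D(x) is not a factor of P(x). no

Step 1: lead(3x⁴ − 10x³ − x² + 3x + 22) ÷ lead(D) = 3x⁴ ÷ x = 3x³. Subtract (3x³)·D = 3x⁴ − 9x³. Remainder: −x³ − x² + 3x + 22.
Step 2: lead(−x³ − x² + 3x + 22) ÷ lead(D) = −x³ ÷ x = −x². Subtract (−x²)·D = −x³ + 3x². Remainder: −4x² + 3x + 22.
Step 3: lead(−4x² + 3x + 22) ÷ lead(D) = −4x² ÷ x = −4x. Subtract (−4x)·D = −4x² + 12x. Remainder: −9x + 22.
Step 4: lead(−9x + 22) ÷ lead(D) = −9x ÷ x = −9. Subtract (−9)·D = −9x + 27. Remainder: −5.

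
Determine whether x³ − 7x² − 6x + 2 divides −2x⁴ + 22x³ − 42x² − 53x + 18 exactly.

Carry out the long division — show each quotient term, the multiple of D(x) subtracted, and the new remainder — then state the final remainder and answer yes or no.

R(x) = 2x² − x + 2, so D(x) is not a factor of P(x). no

Step 1: lead(−2x⁴ + 22x³ − 42x² − 53x + 18) ÷ lead(D) = −2x⁴ ÷ x³ = −2x. Subtract (−2x)·D = −2x⁴ + 14x³ + 12x² − 4x. Remainder: 8x³ − 54x² − 49x + 18.
Step 2: lead(8x³ − 54x² − 49x + 18) ÷ lead(D) = 8x³ ÷ x³ = 8. Subtract (8)·D = 8x³ − 56x² − 48x + 16. Remainder: 2x² − x + 2.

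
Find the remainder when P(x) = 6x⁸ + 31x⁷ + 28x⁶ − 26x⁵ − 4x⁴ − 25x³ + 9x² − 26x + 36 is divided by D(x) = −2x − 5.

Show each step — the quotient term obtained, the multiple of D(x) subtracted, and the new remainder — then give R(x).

Step 1: lead(6x⁸ + 31x⁷ + 28x⁶ − 26x⁵ − 4x⁴ − 25x³ + 9x² − 26x + 36) ÷ lead(D) = 6x⁸ ÷ −2x = −3x⁷. Subtract (−3x⁷)·D = 6x⁸ + 15x⁷. Remainder: 16x⁷ + 28x⁶ − 26x⁵ − 4x⁴ − 25x³ + 9x² − 26x + 36.
Step 2: lead(16x⁷ + 28x⁶ − 26x⁵ − 4x⁴ − 25x³ + 9x² − 26x + 36) ÷ lead(D) = 16x⁷ ÷ −2x = −8x⁶. Subtract (−8x⁶)·D = 16x⁷ + 40x⁶. Remainder: −12x⁶ − 26x⁵ − 4x⁴ − 25x³ + 9x² − 26x + 36.
Step 3: lead(−12x⁶ − 26x⁵ − 4x⁴ − 25x³ + 9x² − 26x + 36) ÷ lead(D) = −12x⁶ ÷ −2x = 6x⁵. Subtract (6x⁵)·D = −12x⁶ − 30x⁵. Remainder: 4x⁵ − 4x⁴ − 25x³ + 9x² − 26x + 36.
Step 4: lead(4x⁵ − 4x⁴ − 25x³ + 9x² − 26x + 36) ÷ lead(D) = 4x⁵ ÷ −2x = −2x⁴. Subtract (−2x⁴)·D = 4x⁵ + 10x⁴. Remainder: −14x⁴ − 25x³ + 9x² − 26x + 36.
Step 5: lead(−14x⁴ − 25x³ + 9x² − 26x + 36) ÷ lead(D) = −14x⁴ ÷ −2x = 7x³. Subtract (7x³)·D = −14x⁴ − 35x³. Remainder: 10x³ + 9x² − 26x + 36.
Step 6: lead(10x³ + 9x² − 26x + 36) ÷ lead(D) = 10x³ ÷ −2x = −5x². Subtract (−5x²)·D = 10x³ + 25x². Remainder: −16x² − 26x + 36.
Step 7: lead(−16x² − 26x + 36) ÷ lead(D) = −16x² ÷ −2x = 8x. Subtract (8x)·D = −16x² − 40x. Remainder: 14x + 36.
Step 8: lead(14x + 36) ÷ lead(D) = 14x ÷ −2x = −7. Subtract (−7)·D = 14x + 35. Remainder: 1.

R(x) = 1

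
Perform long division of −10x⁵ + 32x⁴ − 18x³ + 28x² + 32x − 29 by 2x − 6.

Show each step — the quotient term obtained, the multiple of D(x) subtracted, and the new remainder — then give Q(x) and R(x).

Q(x) = −5x⁴ + x³ − 6x² − 4x + 4; R(x) = −5

Step 1: lead(−10x⁵ + 32x⁴ − 18x³ + 28x² + 32x − 29) ÷ lead(D) = −10x⁵ ÷ 2x = −5x⁴. Subtract (−5x⁴)·D = −10x⁵ + 30x⁴. Remainder: 2x⁴ − 18x³ + 28x² + 32x − 29.
Step 2: lead(2x⁴ − 18x³ + 28x² + 32x − 29) ÷ lead(D) = 2x⁴ ÷ 2x = x³. Subtract (x³)·D = 2x⁴ − 6x³. Remainder: −12x³ + 28x² + 32x − 29.
Step 3: lead(−12x³ + 28x² + 32x − 29) ÷ lead(D) = −12x³ ÷ 2x = −6x². Subtract (−6x²)·D = −12x³ + 36x². Remainder: −8x² + 32x − 29.
Step 4: lead(−8x² + 32x − 29) ÷ lead(D) = −8x² ÷ 2x = −4x. Subtract (−4x)·D = −8x² + 24x. Remainder: 8x − 29.
Step 5: lead(8x − 29) ÷ lead(D) = 8x ÷ 2x = 4. Subtract (4)·D = 8x − 24. Remainder: −5.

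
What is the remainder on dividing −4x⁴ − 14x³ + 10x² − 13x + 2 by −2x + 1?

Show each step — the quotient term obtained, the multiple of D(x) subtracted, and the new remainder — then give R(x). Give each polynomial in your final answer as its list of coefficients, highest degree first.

Step 1: lead(−4x⁴ − 14x³ + 10x² − 13x + 2) ÷ lead(D) = −4x⁴ ÷ −2x = 2x³. Subtract (2x³)·D = −4x⁴ + 2x³. Remainder: −16x³ + 10x² − 13x + 2.
Step 2: lead(−16x³ + 10x² − 13x + 2) ÷ lead(D) = −16x³ ÷ −2x = 8x². Subtract (8x²)·D = −16x³ + 8x². Remainder: 2x² − 13x + 2.
Step 3: lead(2x² − 13x + 2) ÷ lead(D) = 2x² ÷ −2x = −x. Subtract (−x)·D = 2x² − x. Remainder: −12x + 2.
Step 4: lead(−12x + 2) ÷ lead(D) = −12x ÷ −2x = 6. Subtract (6)·D = −12x + 6. Remainder: −4.

R = [-4]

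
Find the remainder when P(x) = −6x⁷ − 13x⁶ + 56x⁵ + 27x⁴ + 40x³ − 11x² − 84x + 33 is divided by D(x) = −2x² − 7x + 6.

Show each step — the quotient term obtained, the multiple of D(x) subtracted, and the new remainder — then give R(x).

R(x) = −3

Step 1: lead(−6x⁷ − 13x⁶ + 56x⁵ + 27x⁴ + 40x³ − 11x² − 84x + 33) ÷ lead(D) = −6x⁷ ÷ −2x² = 3x⁵. Subtract (3x⁵)·D = −6x⁷ − 21x⁶ + 18x⁵. Remainder: 8x⁶ + 38x⁵ + 27x⁴ + 40x³ − 11x² − 84x + 33.
Step 2: lead(8x⁶ + 38x⁵ + 27x⁴ + 40x³ − 11x² − 84x + 33) ÷ lead(D) = 8x⁶ ÷ −2x² = −4x⁴. Subtract (−4x⁴)·D = 8x⁶ + 28x⁵ − 24x⁴. Remainder: 10x⁵ + 51x⁴ + 40x³ − 11x² − 84x + 33.
Step 3: lead(10x⁵ + 51x⁴ + 40x³ − 11x² − 84x + 33) ÷ lead(D) = 10x⁵ ÷ −2x² = −5x³. Subtract (−5x³)·D = 10x⁵ + 35x⁴ − 30x³. Remainder: 16x⁴ + 70x³ − 11x² − 84x + 33.
Step 4: lead(16x⁴ + 70x³ − 11x² − 84x + 33) ÷ lead(D) = 16x⁴ ÷ −2x² = −8x². Subtract (−8x²)·D = 16x⁴ + 56x³ − 48x². Remainder: 14x³ + 37x² − 84x + 33.
Step 5: lead(14x³ + 37x² − 84x + 33) ÷ lead(D) = 14x³ ÷ −2x² = −7x. Subtract (−7x)·D = 14x³ + 49x² − 42x. Remainder: −12x² − 42x + 33.
Step 6: lead(−12x² − 42x + 33) ÷ lead(D) = −12x² ÷ −2x² = 6. Subtract (6)·D = −12x² − 42x + 36. Remainder: −3.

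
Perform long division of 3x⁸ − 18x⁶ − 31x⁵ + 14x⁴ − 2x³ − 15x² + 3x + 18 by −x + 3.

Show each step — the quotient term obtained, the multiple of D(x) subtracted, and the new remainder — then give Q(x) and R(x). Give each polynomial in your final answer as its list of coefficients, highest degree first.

Q = [-3, -9, -9, 4, -2, -4, 3, 6]; R = [0]

Step 1: lead(3x⁸ − 18x⁶ − 31x⁵ + 14x⁴ − 2x³ − 15x² + 3x + 18) ÷ lead(D) = 3x⁸ ÷ −x = −3x⁷. Subtract (−3x⁷)·D = 3x⁸ − 9x⁷. Remainder: 9x⁷ − 18x⁶ − 31x⁵ + 14x⁴ − 2x³ − 15x² + 3x + 18.
Step 2: lead(9x⁷ − 18x⁶ − 31x⁵ + 14x⁴ − 2x³ − 15x² + 3x + 18) ÷ lead(D) = 9x⁷ ÷ −x = −9x⁶. Subtract (−9x⁶)·D = 9x⁷ − 27x⁶. Remainder: 9x⁶ − 31x⁵ + 14x⁴ − 2x³ − 15x² + 3x + 18.
Step 3: lead(9x⁶ − 31x⁵ + 14x⁴ − 2x³ − 15x² + 3x + 18) ÷ lead(D) = 9x⁶ ÷ −x = −9x⁵. Subtract (−9x⁵)·D = 9x⁶ − 27x⁵. Remainder: −4x⁵ + 14x⁴ − 2x³ − 15x² + 3x + 18.
Step 4: lead(−4x⁵ + 14x⁴ − 2x³ − 15x² + 3x + 18) ÷ lead(D) = −4x⁵ ÷ −x = 4x⁴. Subtract (4x⁴)·D = −4x⁵ + 12x⁴. Remainder: 2x⁴ − 2x³ − 15x² + 3x + 18.
Step 5: lead(2x⁴ − 2x³ − 15x² + 3x + 18) ÷ lead(D) = 2x⁴ ÷ −x = −2x³. Subtract (−2x³)·D = 2x⁴ − 6x³. Remainder: 4x³ − 15x² + 3x + 18.
Step 6: lead(4x³ − 15x² + 3x + 18) ÷ lead(D) = 4x³ ÷ −x = −4x². Subtract (−4x²)·D = 4x³ − 12x². Remainder: −3x² + 3x + 18.
Step 7: lead(−3x² + 3x + 18) ÷ lead(D) = −3x² ÷ −x = 3x. Subtract (3x)·D = −3x² + 9x. Remainder: −6x + 18.
Step 8: lead(−6x + 18) ÷ lead(D) = −6x ÷ −x = 6. Subtract (6)·D = −6x + 18. Remainder: 0.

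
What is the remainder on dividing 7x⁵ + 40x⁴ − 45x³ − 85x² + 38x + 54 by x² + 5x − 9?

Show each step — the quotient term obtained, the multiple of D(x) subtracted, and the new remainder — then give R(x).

R(x) = 9

Step 1: lead(7x⁵ + 40x⁴ − 45x³ − 85x² + 38x + 54) ÷ lead(D) = 7x⁵ ÷ x² = 7x³. Subtract (7x³)·D = 7x⁵ + 35x⁴ − 63x³. Remainder: 5x⁴ + 18x³ − 85x² + 38x + 54.
Step 2: lead(5x⁴ + 18x³ − 85x² + 38x + 54) ÷ lead(D) = 5x⁴ ÷ x² = 5x². Subtract (5x²)·D = 5x⁴ + 25x³ − 45x². Remainder: −7x³ − 40x² + 38x + 54.
Step 3: lead(−7x³ − 40x² + 38x + 54) ÷ lead(D) = −7x³ ÷ x² = −7x. Subtract (−7x)·D = −7x³ − 35x² + 63x. Remainder: −5x² − 25x + 54.
Step 4: lead(−5x² − 25x + 54) ÷ lead(D) = −5x² ÷ x² = −5. Subtract (−5)·D = −5x² − 25x + 45. Remainder: 9.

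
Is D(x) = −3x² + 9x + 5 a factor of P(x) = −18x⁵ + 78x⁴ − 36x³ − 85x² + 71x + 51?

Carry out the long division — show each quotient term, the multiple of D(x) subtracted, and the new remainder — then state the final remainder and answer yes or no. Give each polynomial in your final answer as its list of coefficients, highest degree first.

Step 1: lead(−18x⁵ + 78x⁴ − 36x³ − 85x² + 71x + 51) ÷ lead(D) = −18x⁵ ÷ −3x² = 6x³. Subtract (6x³)·D = −18x⁵ + 54x⁴ + 30x³. Remainder: 24x⁴ − 66x³ − 85x² + 71x + 51.
Step 2: lead(24x⁴ − 66x³ − 85x² + 71x + 51) ÷ lead(D) = 24x⁴ ÷ −3x² = −8x². Subtract (−8x²)·D = 24x⁴ − 72x³ − 40x². Remainder: 6x³ − 45x² + 71x + 51.
Step 3: lead(6x³ − 45x² + 71x + 51) ÷ lead(D) = 6x³ ÷ −3x² = −2x. Subtract (−2x)·D = 6x³ − 18x² − 10x. Remainder: −27x² + 81x + 51.
Step 4: lead(−27x² + 81x + 51) ÷ lead(D) = −27x² ÷ −3x² = 9. Subtract (9)·D = −27x² + 81x + 45. Remainder: 6.

R = [6], so D(x) is not a factor of P(x). no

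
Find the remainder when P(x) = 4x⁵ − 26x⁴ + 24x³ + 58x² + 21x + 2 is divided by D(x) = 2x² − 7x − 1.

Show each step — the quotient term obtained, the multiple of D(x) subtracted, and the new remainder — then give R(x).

Step 1: lead(4x⁵ − 26x⁴ + 24x³ + 58x² + 21x + 2) ÷ lead(D) = 4x⁵ ÷ 2x² = 2x³. Subtract (2x³)·D = 4x⁵ − 14x⁴ − 2x³. Remainder: −12x⁴ + 26x³ + 58x² + 21x + 2.
Step 2: lead(−12x⁴ + 26x³ + 58x² + 21x + 2) ÷ lead(D) = −12x⁴ ÷ 2x² = −6x². Subtract (−6x²)·D = −12x⁴ + 42x³ + 6x². Remainder: −16x³ + 52x² + 21x + 2.
Step 3: lead(−16x³ + 52x² + 21x + 2) ÷ lead(D) = −16x³ ÷ 2x² = −8x. Subtract (−8x)·D = −16x³ + 56x² + 8x. Remainder: −4x² + 13x + 2.
Step 4: lead(−4x² + 13x + 2) ÷ lead(D) = −4x² ÷ 2x² = −2. Subtract (−2)·D = −4x² + 14x + 2. Remainder: −x.

R(x) = −x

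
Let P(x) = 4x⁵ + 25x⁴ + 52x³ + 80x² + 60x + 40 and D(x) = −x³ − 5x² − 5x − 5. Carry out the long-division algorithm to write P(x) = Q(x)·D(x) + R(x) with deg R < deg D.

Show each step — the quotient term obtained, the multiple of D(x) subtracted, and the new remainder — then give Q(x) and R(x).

Step 1: lead(4x⁵ + 25x⁴ + 52x³ + 80x² + 60x + 40) ÷ lead(D) = 4x⁵ ÷ −x³ = −4x². Subtract (−4x²)·D = 4x⁵ + 20x⁴ + 20x³ + 20x². Remainder: 5x⁴ + 32x³ + 60x² + 60x + 40.
Step 2: lead(5x⁴ + 32x³ + 60x² + 60x + 40) ÷ lead(D) = 5x⁴ ÷ −x³ = −5x. Subtract (−5x)·D = 5x⁴ + 25x³ + 25x² + 25x. Remainder: 7x³ + 35x² + 35x + 40.
Step 3: lead(7x³ + 35x² + 35x + 40) ÷ lead(D) = 7x³ ÷ −x³ = −7. Subtract (−7)·D = 7x³ + 35x² + 35x + 35. Remainder: 5.

Q(x) = −4x² − 5x − 7; R(x) = 5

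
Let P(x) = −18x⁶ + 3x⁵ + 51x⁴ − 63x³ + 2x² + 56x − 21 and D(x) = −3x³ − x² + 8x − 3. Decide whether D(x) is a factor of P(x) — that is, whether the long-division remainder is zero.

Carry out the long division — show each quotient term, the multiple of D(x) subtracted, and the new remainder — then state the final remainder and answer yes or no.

Step 1: lead(−18x⁶ + 3x⁵ + 51x⁴ − 63x³ + 2x² + 56x − 21) ÷ lead(D) = −18x⁶ ÷ −3x³ = 6x³. Subtract (6x³)·D = −18x⁶ − 6x⁵ + 48x⁴ − 18x³. Remainder: 9x⁵ + 3x⁴ − 45x³ + 2x² + 56x − 21.
Step 2: lead(9x⁵ + 3x⁴ − 45x³ + 2x² + 56x − 21) ÷ lead(D) = 9x⁵ ÷ −3x³ = −3x². Subtract (−3x²)·D = 9x⁵ + 3x⁴ − 24x³ + 9x². Remainder: −21x³ − 7x² + 56x − 21.
Step 3: lead(−21x³ − 7x² + 56x − 21) ÷ lead(D) = −21x³ ÷ −3x³ = 7. Subtract (7)·D = −21x³ − 7x² + 56x − 21. Remainder: 0.

R(x) = 0, so D(x) is a factor of P(x). yes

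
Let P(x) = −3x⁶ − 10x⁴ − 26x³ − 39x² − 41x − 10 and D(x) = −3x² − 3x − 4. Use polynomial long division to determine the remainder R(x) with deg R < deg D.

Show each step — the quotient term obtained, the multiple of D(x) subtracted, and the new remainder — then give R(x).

Step 1: lead(−3x⁶ − 10x⁴ − 26x³ − 39x² − 41x − 10) ÷ lead(D) = −3x⁶ ÷ −3x² = x⁴. Subtract (x⁴)·D = −3x⁶ − 3x⁵ − 4x⁴. Remainder: 3x⁵ − 6x⁴ − 26x³ − 39x² − 41x − 10.
Step 2: lead(3x⁵ − 6x⁴ − 26x³ − 39x² − 41x − 10) ÷ lead(D) = 3x⁵ ÷ −3x² = −x³. Subtract (−x³)·D = 3x⁵ + 3x⁴ + 4x³. Remainder: −9x⁴ − 30x³ − 39x² − 41x − 10.
Step 3: lead(−9x⁴ − 30x³ − 39x² − 41x − 10) ÷ lead(D) = −9x⁴ ÷ −3x² = 3x². Subtract (3x²)·D = −9x⁴ − 9x³ − 12x². Remainder: −21x³ − 27x² − 41x − 10.
Step 4: lead(−21x³ − 27x² − 41x − 10) ÷ lead(D) = −21x³ ÷ −3x² = 7x. Subtract (7x)·D = −21x³ − 21x² − 28x. Remainder: −6x² − 13x − 10.
Step 5: lead(−6x² − 13x − 10) ÷ lead(D) = −6x² ÷ −3x² = 2. Subtract (2)·D = −6x² − 6x − 8. Remainder: −7x − 2.

R(x) = −7x − 2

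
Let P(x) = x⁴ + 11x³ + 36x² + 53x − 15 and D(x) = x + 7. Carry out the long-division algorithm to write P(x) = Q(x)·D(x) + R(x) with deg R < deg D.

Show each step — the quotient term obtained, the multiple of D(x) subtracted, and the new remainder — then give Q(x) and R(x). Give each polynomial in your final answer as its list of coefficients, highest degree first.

Q = [1, 4, 8, -3]; R = [6]

Step 1: lead(x⁴ + 11x³ + 36x² + 53x − 15) ÷ lead(D) = x⁴ ÷ x = x³. Subtract (x³)·D = x⁴ + 7x³. Remainder: 4x³ + 36x² + 53x − 15.
Step 2: lead(4x³ + 36x² + 53x − 15) ÷ lead(D) = 4x³ ÷ x = 4x². Subtract (4x²)·D = 4x³ + 28x². Remainder: 8x² + 53x − 15.
Step 3: lead(8x² + 53x − 15) ÷ lead(D) = 8x² ÷ x = 8x. Subtract (8x)·D = 8x² + 56x. Remainder: −3x − 15.
Step 4: lead(−3x − 15) ÷ lead(D) = −3x ÷ x = −3. Subtract (−3)·D = −3x − 21. Remainder: 6.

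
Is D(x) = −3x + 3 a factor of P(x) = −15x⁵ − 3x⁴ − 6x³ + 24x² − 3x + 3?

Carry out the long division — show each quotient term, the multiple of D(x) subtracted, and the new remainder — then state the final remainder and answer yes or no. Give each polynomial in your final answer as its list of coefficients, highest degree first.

R = [0], so D(x) is a factor of P(x). yes

Step 1: lead(−15x⁵ − 3x⁴ − 6x³ + 24x² − 3x + 3) ÷ lead(D) = −15x⁵ ÷ −3x = 5x⁴. Subtract (5x⁴)·D = −15x⁵ + 15x⁴. Remainder: −18x⁴ − 6x³ + 24x² − 3x + 3.
Step 2: lead(−18x⁴ − 6x³ + 24x² − 3x + 3) ÷ lead(D) = −18x⁴ ÷ −3x = 6x³. Subtract (6x³)·D = −18x⁴ + 18x³. Remainder: −24x³ + 24x² − 3x + 3.
Step 3: lead(−24x³ + 24x² − 3x + 3) ÷ lead(D) = −24x³ ÷ −3x = 8x². Subtract (8x²)·D = −24x³ + 24x². Remainder: −3x + 3.
Step 4: lead(−3x + 3) ÷ lead(D) = −3x ÷ −3x = 1. Subtract (1)·D = −3x + 3. Remainder: 0.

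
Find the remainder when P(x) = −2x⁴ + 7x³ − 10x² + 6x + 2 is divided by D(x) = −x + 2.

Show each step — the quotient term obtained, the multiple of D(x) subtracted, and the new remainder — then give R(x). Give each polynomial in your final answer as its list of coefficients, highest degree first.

Step 1: lead(−2x⁴ + 7x³ − 10x² + 6x + 2) ÷ lead(D) = −2x⁴ ÷ −x = 2x³. Subtract (2x³)·D = −2x⁴ + 4x³. Remainder: 3x³ − 10x² + 6x + 2.
Step 2: lead(3x³ − 10x² + 6x + 2) ÷ lead(D) = 3x³ ÷ −x = −3x². Subtract (−3x²)·D = 3x³ − 6x². Remainder: −4x² + 6x + 2.
Step 3: lead(−4x² + 6x + 2) ÷ lead(D) = −4x² ÷ −x = 4x. Subtract (4x)·D = −4x² + 8x. Remainder: −2x + 2.
Step 4: lead(−2x + 2) ÷ lead(D) = −2x ÷ −x = 2. Subtract (2)·D = −2x + 4. Remainder: −2.

R = [-2]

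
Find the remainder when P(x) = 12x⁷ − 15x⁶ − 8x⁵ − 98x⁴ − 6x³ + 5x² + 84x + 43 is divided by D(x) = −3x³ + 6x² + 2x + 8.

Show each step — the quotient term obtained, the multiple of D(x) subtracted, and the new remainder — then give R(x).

Step 1: lead(12x⁷ − 15x⁶ − 8x⁵ − 98x⁴ − 6x³ + 5x² + 84x + 43) ÷ lead(D) = 12x⁷ ÷ −3x³ = −4x⁴. Subtract (−4x⁴)·D = 12x⁷ − 24x⁶ − 8x⁵ − 32x⁴. Remainder: 9x⁶ − 66x⁴ − 6x³ + 5x² + 84x + 43.
Step 2: lead(9x⁶ − 66x⁴ − 6x³ + 5x² + 84x + 43) ÷ lead(D) = 9x⁶ ÷ −3x³ = −3x³. Subtract (−3x³)·D = 9x⁶ − 18x⁵ − 6x⁴ − 24x³. Remainder: 18x⁵ − 60x⁴ + 18x³ + 5x² + 84x + 43.
Step 3: lead(18x⁵ − 60x⁴ + 18x³ + 5x² + 84x + 43) ÷ lead(D) = 18x⁵ ÷ −3x³ = −6x². Subtract (−6x²)·D = 18x⁵ − 36x⁴ − 12x³ − 48x². Remainder: −24x⁴ + 30x³ + 53x² + 84x + 43.
Step 4: lead(−24x⁴ + 30x³ + 53x² + 84x + 43) ÷ lead(D) = −24x⁴ ÷ −3x³ = 8x. Subtract (8x)·D = −24x⁴ + 48x³ + 16x² + 64x. Remainder: −18x³ + 37x² + 20x + 43.
Step 5: lead(−18x³ + 37x² + 20x + 43) ÷ lead(D) = −18x³ ÷ −3x³ = 6. Subtract (6)·D = −18x³ + 36x² + 12x + 48. Remainder: x² + 8x − 5.

R(x) = x² + 8x − 5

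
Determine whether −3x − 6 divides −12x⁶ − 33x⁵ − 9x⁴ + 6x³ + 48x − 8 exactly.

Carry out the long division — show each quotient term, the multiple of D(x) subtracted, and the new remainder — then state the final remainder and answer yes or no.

Step 1: lead(−12x⁶ − 33x⁵ − 9x⁴ + 6x³ + 48x − 8) ÷ lead(D) = −12x⁶ ÷ −3x = 4x⁵. Subtract (4x⁵)·D = −12x⁶ − 24x⁵. Remainder: −9x⁵ − 9x⁴ + 6x³ + 48x − 8.
Step 2: lead(−9x⁵ − 9x⁴ + 6x³ + 48x − 8) ÷ lead(D) = −9x⁵ ÷ −3x = 3x⁴. Subtract (3x⁴)·D = −9x⁵ − 18x⁴. Remainder: 9x⁴ + 6x³ + 48x − 8.
Step 3: lead(9x⁴ + 6x³ + 48x − 8) ÷ lead(D) = 9x⁴ ÷ −3x = −3x³. Subtract (−3x³)·D = 9x⁴ + 18x³. Remainder: −12x³ + 48x − 8.
Step 4: lead(−12x³ + 48x − 8) ÷ lead(D) = −12x³ ÷ −3x = 4x². Subtract (4x²)·D = −12x³ − 24x². Remainder: 24x² + 48x − 8.
Step 5: lead(24x² + 48x − 8) ÷ lead(D) = 24x² ÷ −3x = −8x. Subtract (−8x)·D = 24x² + 48x. Remainder: −8.

R(x) = −8, so D(x) is not a factor of P(x). no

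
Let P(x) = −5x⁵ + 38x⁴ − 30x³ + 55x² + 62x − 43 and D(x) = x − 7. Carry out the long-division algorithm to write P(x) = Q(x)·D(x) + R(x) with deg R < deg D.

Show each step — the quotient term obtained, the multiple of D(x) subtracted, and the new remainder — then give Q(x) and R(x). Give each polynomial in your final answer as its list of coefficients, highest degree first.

Q = [-5, 3, -9, -8, 6]; R = [-1]

Step 1: lead(−5x⁵ + 38x⁴ − 30x³ + 55x² + 62x − 43) ÷ lead(D) = −5x⁵ ÷ x = −5x⁴. Subtract (−5x⁴)·D = −5x⁵ + 35x⁴. Remainder: 3x⁴ − 30x³ + 55x² + 62x − 43.
Step 2: lead(3x⁴ − 30x³ + 55x² + 62x − 43) ÷ lead(D) = 3x⁴ ÷ x = 3x³. Subtract (3x³)·D = 3x⁴ − 21x³. Remainder: −9x³ + 55x² + 62x − 43.
Step 3: lead(−9x³ + 55x² + 62x − 43) ÷ lead(D) = −9x³ ÷ x = −9x². Subtract (−9x²)·D = −9x³ + 63x². Remainder: −8x² + 62x − 43.
Step 4: lead(−8x² + 62x − 43) ÷ lead(D) = −8x² ÷ x = −8x. Subtract (−8x)·D = −8x² + 56x. Remainder: 6x − 43.
Step 5: lead(6x − 43) ÷ lead(D) = 6x ÷ x = 6. Subtract (6)·D = 6x − 42. Remainder: −1.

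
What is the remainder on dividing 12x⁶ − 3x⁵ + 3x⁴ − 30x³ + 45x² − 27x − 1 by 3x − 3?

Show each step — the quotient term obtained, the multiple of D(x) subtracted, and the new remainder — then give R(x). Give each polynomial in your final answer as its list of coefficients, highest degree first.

R = [-1]

Step 1: lead(12x⁶ − 3x⁵ + 3x⁴ − 30x³ + 45x² − 27x − 1) ÷ lead(D) = 12x⁶ ÷ 3x = 4x⁵. Subtract (4x⁵)·D = 12x⁶ − 12x⁵. Remainder: 9x⁵ + 3x⁴ − 30x³ + 45x² − 27x − 1.
Step 2: lead(9x⁵ + 3x⁴ − 30x³ + 45x² − 27x − 1) ÷ lead(D) = 9x⁵ ÷ 3x = 3x⁴. Subtract (3x⁴)·D = 9x⁵ − 9x⁴. Remainder: 12x⁴ − 30x³ + 45x² − 27x − 1.
Step 3: lead(12x⁴ − 30x³ + 45x² − 27x − 1) ÷ lead(D) = 12x⁴ ÷ 3x = 4x³. Subtract (4x³)·D = 12x⁴ − 12x³. Remainder: −18x³ + 45x² − 27x − 1.
Step 4: lead(−18x³ + 45x² − 27x − 1) ÷ lead(D) = −18x³ ÷ 3x = −6x². Subtract (−6x²)·D = −18x³ + 18x². Remainder: 27x² − 27x − 1.
Step 5: lead(27x² − 27x − 1) ÷ lead(D) = 27x² ÷ 3x = 9x. Subtract (9x)·D = 27x² − 27x. Remainder: −1.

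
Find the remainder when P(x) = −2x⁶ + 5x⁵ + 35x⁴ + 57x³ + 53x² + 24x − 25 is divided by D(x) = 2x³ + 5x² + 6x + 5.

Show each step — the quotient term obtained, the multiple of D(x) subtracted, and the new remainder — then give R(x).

Step 1: lead(−2x⁶ + 5x⁵ + 35x⁴ + 57x³ + 53x² + 24x − 25) ÷ lead(D) = −2x⁶ ÷ 2x³ = −x³. Subtract (−x³)·D = −2x⁶ − 5x⁵ − 6x⁴ − 5x³. Remainder: 10x⁵ + 41x⁴ + 62x³ + 53x² + 24x − 25.
Step 2: lead(10x⁵ + 41x⁴ + 62x³ + 53x² + 24x − 25) ÷ lead(D) = 10x⁵ ÷ 2x³ = 5x². Subtract (5x²)·D = 10x⁵ + 25x⁴ + 30x³ + 25x². Remainder: 16x⁴ + 32x³ + 28x² + 24x − 25.
Step 3: lead(16x⁴ + 32x³ + 28x² + 24x − 25) ÷ lead(D) = 16x⁴ ÷ 2x³ = 8x. Subtract (8x)·D = 16x⁴ + 40x³ + 48x² + 40x. Remainder: −8x³ − 20x² − 16x − 25.
Step 4: lead(−8x³ − 20x² − 16x − 25) ÷ lead(D) = −8x³ ÷ 2x³ = −4. Subtract (−4)·D = −8x³ − 20x² − 24x − 20. Remainder: 8x − 5.

R(x) = 8x − 5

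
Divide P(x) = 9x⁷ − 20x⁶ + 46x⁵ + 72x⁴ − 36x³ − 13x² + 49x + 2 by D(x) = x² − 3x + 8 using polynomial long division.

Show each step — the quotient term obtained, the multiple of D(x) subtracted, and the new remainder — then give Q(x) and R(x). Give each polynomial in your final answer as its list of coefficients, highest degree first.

Step 1: lead(9x⁷ − 20x⁶ + 46x⁵ + 72x⁴ − 36x³ − 13x² + 49x + 2) ÷ lead(D) = 9x⁷ ÷ x² = 9x⁵. Subtract (9x⁵)·D = 9x⁷ − 27x⁶ + 72x⁵. Remainder: 7x⁶ − 26x⁵ + 72x⁴ − 36x³ − 13x² + 49x + 2.
Step 2: lead(7x⁶ − 26x⁵ + 72x⁴ − 36x³ − 13x² + 49x + 2) ÷ lead(D) = 7x⁶ ÷ x² = 7x⁴. Subtract (7x⁴)·D = 7x⁶ − 21x⁵ + 56x⁴. Remainder: −5x⁵ + 16x⁴ − 36x³ − 13x² + 49x + 2.
Step 3: lead(−5x⁵ + 16x⁴ − 36x³ − 13x² + 49x + 2) ÷ lead(D) = −5x⁵ ÷ x² = −5x³. Subtract (−5x³)·D = −5x⁵ + 15x⁴ − 40x³. Remainder: x⁴ + 4x³ − 13x² + 49x + 2.
Step 4: lead(x⁴ + 4x³ − 13x² + 49x + 2) ÷ lead(D) = x⁴ ÷ x² = x². Subtract (x²)·D = x⁴ − 3x³ + 8x². Remainder: 7x³ − 21x² + 49x + 2.
Step 5: lead(7x³ − 21x² + 49x + 2) ÷ lead(D) = 7x³ ÷ x² = 7x. Subtract (7x)·D = 7x³ − 21x² + 56x. Remainder: −7x + 2.

Q = [9, 7, -5, 1, 7, 0]; R = [-7, 2]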